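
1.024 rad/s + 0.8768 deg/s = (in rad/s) 1.039. Check: 1.024 rad/s is already in rad/s. 1 deg/s = 0.017453293 rad/s, so 0.8768 deg/s = 0.8768 * 0.017453293 = 0.015303047 rad/s. Sum: 1.024 + 0.015303047 = 1.039303 rad/s. Result: 1.039303 rad/s ≈ 1.039 rad/s (4 s.f.).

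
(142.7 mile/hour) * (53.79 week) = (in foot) 6.809e+09. Check: 1 mile/hour = 0.44704 m/s, so 142.7 mile/hour = 142.7 * 0.44704 = 63.792608 m/s. 1 week = 604800 s, so 53.79 week = 53.79 * 604800 = 32532192 s. Combine: 63.792608 m/s * 32532192 s = 2.0753134e+09 m. 1 foot = 0.3048 m, so 2.0753134e+09 m = 2.0753134e+09 / 0.3048 = 6.8087709e+09 foot ≈ 6.809e+09 foot (4 s.f.).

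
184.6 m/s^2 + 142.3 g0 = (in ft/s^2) 5184. Check: 184.6 m/s^2 is already in m/s^2. 1 g0 = 9.80665 m/s^2, so 142.3 g0 = 142.3 * 9.80665 = 1395.4863 m/s^2. Sum: 184.6 + 1395.4863 = 1580.0863 m/s^2. 1 ft/s^2 = 0.3048 m/s^2, so 1580.0863 m/s^2 = 1580.0863 / 0.3048 = 5184.0102 ft/s^2 ≈ 5184 ft/s^2 (4 s.f.).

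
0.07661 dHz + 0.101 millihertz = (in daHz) 1 dHz = 0.1 Hz, so 0.07661 dHz = 0.07661 * 0.1 = 0.007661 Hz. 1 millihertz = 0.001 Hz, so 0.101 millihertz = 0.101 * 0.001 = 0.000101 Hz. Sum: 0.007661 + 0.000101 = 0.007762 Hz. 1 daHz = 10 Hz, so 0.007762 Hz = 0.007762 / 10 = 0.0007762 daHz. Final answer: 0.0007762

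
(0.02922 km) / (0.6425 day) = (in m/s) 0.0005264. Check: 1 km = 1000 m, so 0.02922 km = 0.02922 * 1000 = 29.22 m. 1 day = 86400 s, so 0.6425 day = 0.6425 * 86400 = 55512 s. Combine: 29.22 m / 55512 s = 0.00052637268 m/s. Result: 0.00052637268 m/s ≈ 0.0005264 m/s (4 s.f.).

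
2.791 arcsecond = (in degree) 0.0007753. Check: 1 arcsecond = 4.8481368e-06 rad, so 2.791 arcsecond = 2.791 * 4.8481368e-06 = 1.353115e-05 rad. 1 degree = 0.017453293 rad, so 1.353115e-05 rad = 1.353115e-05 / 0.017453293 = 0.00077527778 degree ≈ 0.0007753 degree (4 s.f.).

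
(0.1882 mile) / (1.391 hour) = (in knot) 0.1176. Check: 1 mile = 1609.344 m, so 0.1882 mile = 0.1882 * 1609.344 = 302.87854 m. 1 hour = 3600 s, so 1.391 hour = 1.391 * 3600 = 5007.6 s. Combine: 302.87854 m / 5007.6 s = 0.060483773 m/s. 1 knot = 0.51444444 m/s, so 0.060483773 m/s = 0.060483773 / 0.51444444 = 0.11757105 knot ≈ 0.1176 knot (4 s.f.).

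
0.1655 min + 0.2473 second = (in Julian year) 3.225e-07. Check: 1 min = 60 s, so 0.1655 min = 0.1655 * 60 = 9.93 s. 0.2473 second = 0.2473 s. Sum: 9.93 + 0.2473 = 10.1773 s. 1 Julian year = 31557600 s, so 10.1773 s = 10.1773 / 31557600 = 3.2249918e-07 Julian year ≈ 3.225e-07 Julian year (4 s.f.).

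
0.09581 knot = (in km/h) 0.1774. Check: 1 knot = 0.51444444 m/s, so 0.09581 knot = 0.09581 * 0.51444444 = 0.049288922 m/s. 1 km/h = 0.27777778 m/s, so 0.049288922 m/s = 0.049288922 / 0.27777778 = 0.17744012 km/h ≈ 0.1774 km/h (4 s.f.).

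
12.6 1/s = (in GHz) 12.6 1/s = 12.6 Hz. 1 GHz = 1e+09 Hz, so 12.6 Hz = 12.6 / 1e+09 = 1.26e-08 GHz. Final answer: 1.26e-08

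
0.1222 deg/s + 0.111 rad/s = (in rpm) 1.08. Check: 1 deg/s = 0.017453293 rad/s, so 0.1222 deg/s = 0.1222 * 0.017453293 = 0.0021327923 rad/s. 0.111 rad/s is already in rad/s. Sum: 0.0021327923 + 0.111 = 0.11313279 rad/s. 1 rpm = 0.10471976 rad/s, so 0.11313279 rad/s = 0.11313279 / 0.10471976 = 1.0803386 rpm ≈ 1.08 rpm (4 s.f.).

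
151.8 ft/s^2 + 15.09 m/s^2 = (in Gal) 6136. Check: 1 ft/s^2 = 0.3048 m/s^2, so 151.8 ft/s^2 = 151.8 * 0.3048 = 46.26864 m/s^2. 15.09 m/s^2 is already in m/s^2. Sum: 46.26864 + 15.09 = 61.35864 m/s^2. 1 Gal = 0.01 m/s^2, so 61.35864 m/s^2 = 61.35864 / 0.01 = 6135.864 Gal ≈ 6136 Gal (4 s.f.).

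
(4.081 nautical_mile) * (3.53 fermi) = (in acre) 6.593e-15. Check: 1 nautical_mile = 1852 m, so 4.081 nautical_mile = 4.081 * 1852 = 7558.012 m. 1 fermi = 1e-15 m, so 3.53 fermi = 3.53 * 1e-15 = 3.53e-15 m. Combine: 7558.012 m * 3.53e-15 m = 2.6679782e-11 m^2. 1 acre = 4046.8564 m^2, so 2.6679782e-11 m^2 = 2.6679782e-11 / 4046.8564 = 6.5927178e-15 acre ≈ 6.593e-15 acre (4 s.f.).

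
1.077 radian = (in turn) 1.077 radian = 1.077 rad. 1 turn = 6.2831853 rad, so 1.077 rad = 1.077 / 6.2831853 = 0.17140987 turn ≈ 0.1714 turn (4 s.f.). Final answer: 0.1714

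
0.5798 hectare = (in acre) 1.433. Check: 1 hectare = 10000 m^2, so 0.5798 hectare = 0.5798 * 10000 = 5798 m^2. 1 acre = 4046.8564 m^2, so 5798 m^2 = 5798 / 4046.8564 = 1.432717 acre ≈ 1.433 acre (4 s.f.).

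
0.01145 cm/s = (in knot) 1 cm/s = 0.01 m/s, so 0.01145 cm/s = 0.01145 * 0.01 = 0.0001145 m/s. 1 knot = 0.51444444 m/s, so 0.0001145 m/s = 0.0001145 / 0.51444444 = 0.00022257019 knot ≈ 0.0002226 knot (4 s.f.). Final answer: 0.0002226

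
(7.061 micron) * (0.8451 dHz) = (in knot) 1.16e-06. Check: 1 micron = 1e-06 m, so 7.061 micron = 7.061 * 1e-06 = 7.061e-06 m. 1 dHz = 0.1 Hz, so 0.8451 dHz = 0.8451 * 0.1 = 0.08451 Hz. Combine: 7.061e-06 m * 0.08451 Hz = 5.9672511e-07 m/s. 1 knot = 0.51444444 m/s, so 5.9672511e-07 m/s = 5.9672511e-07 / 0.51444444 = 1.1599408e-06 knot ≈ 1.16e-06 knot (4 s.f.).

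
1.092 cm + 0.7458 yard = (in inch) 27.28. Check: 1 cm = 0.01 m, so 1.092 cm = 1.092 * 0.01 = 0.01092 m. 1 yard = 0.9144 m, so 0.7458 yard = 0.7458 * 0.9144 = 0.68195952 m. Sum: 0.01092 + 0.68195952 = 0.69287952 m. 1 inch = 0.0254 m, so 0.69287952 m = 0.69287952 / 0.0254 = 27.278721 inch ≈ 27.28 inch (4 s.f.).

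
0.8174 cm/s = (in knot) 1 cm/s = 0.01 m/s, so 0.8174 cm/s = 0.8174 * 0.01 = 0.008174 m/s. 1 knot = 0.51444444 m/s, so 0.008174 m/s = 0.008174 / 0.51444444 = 0.015888985 knot ≈ 0.01589 knot (4 s.f.). Final answer: 0.01589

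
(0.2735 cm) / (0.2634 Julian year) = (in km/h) 1.185e-09. Check: 1 cm = 0.01 m, so 0.2735 cm = 0.2735 * 0.01 = 0.002735 m. 1 Julian year = 31557600 s, so 0.2634 Julian year = 0.2634 * 31557600 = 8312271.8 s. Combine: 0.002735 m / 8312271.8 s = 3.2903159e-10 m/s. 1 km/h = 0.27777778 m/s, so 3.2903159e-10 m/s = 3.2903159e-10 / 0.27777778 = 1.1845137e-09 km/h ≈ 1.185e-09 km/h (4 s.f.).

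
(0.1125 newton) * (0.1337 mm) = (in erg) 0.1125 newton = 0.1125 N. 1 mm = 0.001 m, so 0.1337 mm = 0.1337 * 0.001 = 0.0001337 m. Combine: 0.1125 N * 0.0001337 m = 1.504125e-05 J. 1 erg = 1e-07 J, so 1.504125e-05 J = 1.504125e-05 / 1e-07 = 150.4125 erg ≈ 150.4 erg (4 s.f.). Final answer: 150.4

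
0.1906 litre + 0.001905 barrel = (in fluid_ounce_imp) 1 litre = 0.001 m^3, so 0.1906 litre = 0.1906 * 0.001 = 0.0001906 m^3. 1 barrel = 0.15898729 m^3, so 0.001905 barrel = 0.001905 * 0.15898729 = 0.0003028708 m^3. Sum: 0.0001906 + 0.0003028708 = 0.0004934708 m^3. 1 fluid_ounce_imp = 2.8413063e-05 m^3, so 0.0004934708 m^3 = 0.0004934708 / 2.8413063e-05 = 17.367744 fluid_ounce_imp ≈ 17.37 fluid_ounce_imp (4 s.f.). Final answer: 17.37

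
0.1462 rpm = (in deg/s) 0.8772. Check: 1 rpm = 0.10471976 rad/s, so 0.1462 rpm = 0.1462 * 0.10471976 = 0.015310028 rad/s. 1 deg/s = 0.017453293 rad/s, so 0.015310028 rad/s = 0.015310028 / 0.017453293 = 0.8772 deg/s.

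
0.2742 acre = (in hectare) 1 acre = 4046.8564 m^2, so 0.2742 acre = 0.2742 * 4046.8564 = 1109.648 m^2. 1 hectare = 10000 m^2, so 1109.648 m^2 = 1109.648 / 10000 = 0.1109648 hectare ≈ 0.111 hectare (4 s.f.). Final answer: 0.111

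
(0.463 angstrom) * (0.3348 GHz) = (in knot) 0.03013. Check: 1 angstrom = 1e-10 m, so 0.463 angstrom = 0.463 * 1e-10 = 4.63e-11 m. 1 GHz = 1e+09 Hz, so 0.3348 GHz = 0.3348 * 1e+09 = 3.348e+08 Hz. Combine: 4.63e-11 m * 3.348e+08 Hz = 0.01550124 m/s. 1 knot = 0.51444444 m/s, so 0.01550124 m/s = 0.01550124 / 0.51444444 = 0.030132 knot ≈ 0.03013 knot (4 s.f.).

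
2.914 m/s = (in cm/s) 291.4. Check: 1 cm/s = 0.01 m/s, so 2.914 m/s = 2.914 / 0.01 = 291.4 cm/s.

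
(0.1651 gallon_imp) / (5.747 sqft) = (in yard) 1 gallon_imp = 0.00454609 m^3, so 0.1651 gallon_imp = 0.1651 * 0.00454609 = 0.00075055946 m^3. 1 sqft = 0.09290304 m^2, so 5.747 sqft = 5.747 * 0.09290304 = 0.53391377 m^2. Combine: 0.00075055946 m^3 / 0.53391377 m^2 = 0.0014057691 m. 1 yard = 0.9144 m, so 0.0014057691 m = 0.0014057691 / 0.9144 = 0.0015373677 yard ≈ 0.001537 yard (4 s.f.). Final answer: 0.001537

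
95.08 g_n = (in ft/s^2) 3059. Check: 1 g_n = 9.80665 m/s^2, so 95.08 g_n = 95.08 * 9.80665 = 932.41628 m/s^2. 1 ft/s^2 = 0.3048 m/s^2, so 932.41628 m/s^2 = 932.41628 / 0.3048 = 3059.1085 ft/s^2 ≈ 3059 ft/s^2 (4 s.f.).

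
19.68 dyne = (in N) 0.0001968. Check: 1 dyne = 1e-05 N, so 19.68 dyne = 19.68 * 1e-05 = 0.0001968 N. Result: 0.0001968 N.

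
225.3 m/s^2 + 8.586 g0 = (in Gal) 3.095e+04. Check: 225.3 m/s^2 is already in m/s^2. 1 g0 = 9.80665 m/s^2, so 8.586 g0 = 8.586 * 9.80665 = 84.199897 m/s^2. Sum: 225.3 + 84.199897 = 309.4999 m/s^2. 1 Gal = 0.01 m/s^2, so 309.4999 m/s^2 = 309.4999 / 0.01 = 30949.99 Gal ≈ 3.095e+04 Gal (4 s.f.).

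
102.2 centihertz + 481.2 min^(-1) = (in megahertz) 1 centihertz = 0.01 Hz, so 102.2 centihertz = 102.2 * 0.01 = 1.022 Hz. 1 min^(-1) = 0.016666667 Hz, so 481.2 min^(-1) = 481.2 * 0.016666667 = 8.02 Hz. Sum: 1.022 + 8.02 = 9.042 Hz. 1 megahertz = 1000000 Hz, so 9.042 Hz = 9.042 / 1000000 = 9.042e-06 megahertz. Final answer: 9.042e-06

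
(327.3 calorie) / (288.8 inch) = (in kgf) 1 calorie = 4.184 J, so 327.3 calorie = 327.3 * 4.184 = 1369.4232 J. 1 inch = 0.0254 m, so 288.8 inch = 288.8 * 0.0254 = 7.33552 m. Combine: 1369.4232 J / 7.33552 m = 186.68386 N. 1 kgf = 9.80665 N, so 186.68386 N = 186.68386 / 9.80665 = 19.036456 kgf ≈ 19.04 kgf (4 s.f.). Final answer: 19.04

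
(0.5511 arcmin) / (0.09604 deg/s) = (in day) 1.107e-06. Check: 1 arcmin = 0.00029088821 rad, so 0.5511 arcmin = 0.5511 * 0.00029088821 = 0.00016030849 rad. 1 deg/s = 0.017453293 rad/s, so 0.09604 deg/s = 0.09604 * 0.017453293 = 0.0016762142 rad/s. Combine: 0.00016030849 rad / 0.0016762142 rad/s = 0.095637234 s. 1 day = 86400 s, so 0.095637234 s = 0.095637234 / 86400 = 1.1069124e-06 day ≈ 1.107e-06 day (4 s.f.).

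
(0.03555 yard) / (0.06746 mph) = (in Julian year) 3.416e-08. Check: 1 yard = 0.9144 m, so 0.03555 yard = 0.03555 * 0.9144 = 0.03250692 m. 1 mph = 0.44704 m/s, so 0.06746 mph = 0.06746 * 0.44704 = 0.030157318 m/s. Combine: 0.03250692 m / 0.030157318 m/s = 1.0779115 s. 1 Julian year = 31557600 s, so 1.0779115 s = 1.0779115 / 31557600 = 3.4156954e-08 Julian year ≈ 3.416e-08 Julian year (4 s.f.).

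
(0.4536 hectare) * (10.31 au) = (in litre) 1 hectare = 10000 m^2, so 0.4536 hectare = 0.4536 * 10000 = 4536 m^2. 1 au = 1.4959787e+11 m, so 10.31 au = 10.31 * 1.4959787e+11 = 1.542354e+12 m. Combine: 4536 m^2 * 1.542354e+12 m = 6.996118e+15 m^3. 1 litre = 0.001 m^3, so 6.996118e+15 m^3 = 6.996118e+15 / 0.001 = 6.996118e+18 litre ≈ 6.996e+18 litre (4 s.f.). Final answer: 6.996e+18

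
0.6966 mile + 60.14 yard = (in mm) 1.176e+06. Check: 1 mile = 1609.344 m, so 0.6966 mile = 0.6966 * 1609.344 = 1121.069 m. 1 yard = 0.9144 m, so 60.14 yard = 60.14 * 0.9144 = 54.992016 m. Sum: 1121.069 + 54.992016 = 1176.061 m. 1 mm = 0.001 m, so 1176.061 m = 1176.061 / 0.001 = 1176061 mm ≈ 1.176e+06 mm (4 s.f.).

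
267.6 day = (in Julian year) 1 day = 86400 s, so 267.6 day = 267.6 * 86400 = 23120640 s. 1 Julian year = 31557600 s, so 23120640 s = 23120640 / 31557600 = 0.73264887 Julian year ≈ 0.7326 Julian year (4 s.f.). Final answer: 0.7326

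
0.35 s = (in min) 1 min = 60 s, so 0.35 s = 0.35 / 60 = 0.0058333333 min ≈ 0.005833 min (4 s.f.). Final answer: 0.005833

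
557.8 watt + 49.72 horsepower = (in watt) 557.8 watt = 557.8 W. 1 horsepower = 745.69987 W, so 49.72 horsepower = 49.72 * 745.69987 = 37076.198 W. Sum: 557.8 + 37076.198 = 37633.998 W. 37633.998 W = 37633.998 watt ≈ 3.763e+04 watt (4 s.f.). Final answer: 3.763e+04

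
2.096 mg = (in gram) 0.002096. Check: 1 mg = 1e-06 kg, so 2.096 mg = 2.096 * 1e-06 = 2.096e-06 kg. 1 gram = 0.001 kg, so 2.096e-06 kg = 2.096e-06 / 0.001 = 0.002096 gram.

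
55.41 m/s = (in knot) 1 knot = 0.51444444 m/s, so 55.41 m/s = 55.41 / 0.51444444 = 107.70842 knot ≈ 107.7 knot (4 s.f.). Final answer: 107.7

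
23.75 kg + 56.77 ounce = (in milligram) 23.75 kg is already in kg. 1 ounce = 0.028349523 kg, so 56.77 ounce = 56.77 * 0.028349523 = 1.6094024 kg. Sum: 23.75 + 1.6094024 = 25.359402 kg. 1 milligram = 1e-06 kg, so 25.359402 kg = 25.359402 / 1e-06 = 25359402 milligram ≈ 2.536e+07 milligram (4 s.f.). Final answer: 2.536e+07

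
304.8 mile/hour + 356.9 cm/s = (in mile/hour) 312.8. Check: 1 mile/hour = 0.44704 m/s, so 304.8 mile/hour = 304.8 * 0.44704 = 136.25779 m/s. 1 cm/s = 0.01 m/s, so 356.9 cm/s = 356.9 * 0.01 = 3.569 m/s. Sum: 136.25779 + 3.569 = 139.82679 m/s. 1 mile/hour = 0.44704 m/s, so 139.82679 m/s = 139.82679 / 0.44704 = 312.78363 mile/hour ≈ 312.8 mile/hour (4 s.f.).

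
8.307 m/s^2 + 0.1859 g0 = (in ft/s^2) 33.24. Check: 8.307 m/s^2 is already in m/s^2. 1 g0 = 9.80665 m/s^2, so 0.1859 g0 = 0.1859 * 9.80665 = 1.8230562 m/s^2. Sum: 8.307 + 1.8230562 = 10.130056 m/s^2. 1 ft/s^2 = 0.3048 m/s^2, so 10.130056 m/s^2 = 10.130056 / 0.3048 = 33.235093 ft/s^2 ≈ 33.24 ft/s^2 (4 s.f.).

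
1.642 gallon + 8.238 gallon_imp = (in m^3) 0.04367. Check: 1 gallon = 0.0037854118 m^3, so 1.642 gallon = 1.642 * 0.0037854118 = 0.0062156461 m^3. 1 gallon_imp = 0.00454609 m^3, so 8.238 gallon_imp = 8.238 * 0.00454609 = 0.037450689 m^3. Sum: 0.0062156461 + 0.037450689 = 0.043666336 m^3. Result: 0.043666336 m^3 ≈ 0.04367 m^3 (4 s.f.).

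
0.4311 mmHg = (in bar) 0.0005748. Check: 1 mmHg = 133.32237 Pa, so 0.4311 mmHg = 0.4311 * 133.32237 = 57.475273 Pa. 1 bar = 100000 Pa, so 57.475273 Pa = 57.475273 / 100000 = 0.00057475273 bar ≈ 0.0005748 bar (4 s.f.).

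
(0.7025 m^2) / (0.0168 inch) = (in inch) 0.7025 m^2 is already in m^2. 1 inch = 0.0254 m, so 0.0168 inch = 0.0168 * 0.0254 = 0.00042672 m. Combine: 0.7025 m^2 / 0.00042672 m = 1646.2786 m. 1 inch = 0.0254 m, so 1646.2786 m = 1646.2786 / 0.0254 = 64814.118 inch ≈ 6.481e+04 inch (4 s.f.). Final answer: 6.481e+04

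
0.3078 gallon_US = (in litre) 1.165. Check: 1 gallon_US = 0.0037854118 m^3, so 0.3078 gallon_US = 0.3078 * 0.0037854118 = 0.0011651497 m^3. 1 litre = 0.001 m^3, so 0.0011651497 m^3 = 0.0011651497 / 0.001 = 1.1651497 litre ≈ 1.165 litre (4 s.f.).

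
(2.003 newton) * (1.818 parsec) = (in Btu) 1.065e+14. Check: 2.003 newton = 2.003 N. 1 parsec = 3.0856776e+16 m, so 1.818 parsec = 1.818 * 3.0856776e+16 = 5.6097618e+16 m. Combine: 2.003 N * 5.6097618e+16 m = 1.1236353e+17 J. 1 Btu = 1055.0559 J, so 1.1236353e+17 J = 1.1236353e+17 / 1055.0559 = 1.0650008e+14 Btu ≈ 1.065e+14 Btu (4 s.f.).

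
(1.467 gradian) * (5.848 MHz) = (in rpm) 1.287e+06. Check: 1 gradian = 0.015707963 rad, so 1.467 gradian = 1.467 * 0.015707963 = 0.023043582 rad. 1 MHz = 1000000 Hz, so 5.848 MHz = 5.848 * 1000000 = 5848000 Hz. Combine: 0.023043582 rad * 5848000 Hz = 134758.87 rad/s. 1 rpm = 0.10471976 rad/s, so 134758.87 rad/s = 134758.87 / 0.10471976 = 1286852.4 rpm ≈ 1.287e+06 rpm (4 s.f.).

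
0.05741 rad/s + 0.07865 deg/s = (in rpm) 0.5613. Check: 0.05741 rad/s is already in rad/s. 1 deg/s = 0.017453293 rad/s, so 0.07865 deg/s = 0.07865 * 0.017453293 = 0.0013727015 rad/s. Sum: 0.05741 + 0.0013727015 = 0.058782701 rad/s. 1 rpm = 0.10471976 rad/s, so 0.058782701 rad/s = 0.058782701 / 0.10471976 = 0.56133345 rpm ≈ 0.5613 rpm (4 s.f.).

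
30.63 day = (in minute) 1 day = 86400 s, so 30.63 day = 30.63 * 86400 = 2646432 s. 1 minute = 60 s, so 2646432 s = 2646432 / 60 = 44107.2 minute ≈ 4.411e+04 minute (4 s.f.). Final answer: 4.411e+04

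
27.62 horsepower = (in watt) 2.06e+04. Check: 1 horsepower = 745.69987 W, so 27.62 horsepower = 27.62 * 745.69987 = 20596.23 W. 20596.23 W = 20596.23 watt ≈ 2.06e+04 watt (4 s.f.).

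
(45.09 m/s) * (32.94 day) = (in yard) 1.403e+08. Check: 45.09 m/s is already in m/s. 1 day = 86400 s, so 32.94 day = 32.94 * 86400 = 2846016 s. Combine: 45.09 m/s * 2846016 s = 1.2832686e+08 m. 1 yard = 0.9144 m, so 1.2832686e+08 m = 1.2832686e+08 / 0.9144 = 1.4033996e+08 yard ≈ 1.403e+08 yard (4 s.f.).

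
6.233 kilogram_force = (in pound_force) 13.74. Check: 1 kilogram_force = 9.80665 N, so 6.233 kilogram_force = 6.233 * 9.80665 = 61.124849 N. 1 pound_force = 4.4482216 N, so 61.124849 N = 61.124849 / 4.4482216 = 13.741413 pound_force ≈ 13.74 pound_force (4 s.f.).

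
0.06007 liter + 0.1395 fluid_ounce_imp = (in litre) 1 liter = 0.001 m^3, so 0.06007 liter = 0.06007 * 0.001 = 6.007e-05 m^3. 1 fluid_ounce_imp = 2.8413063e-05 m^3, so 0.1395 fluid_ounce_imp = 0.1395 * 2.8413063e-05 = 3.9636222e-06 m^3. Sum: 6.007e-05 + 3.9636222e-06 = 6.4033622e-05 m^3. 1 litre = 0.001 m^3, so 6.4033622e-05 m^3 = 6.4033622e-05 / 0.001 = 0.064033622 litre ≈ 0.06403 litre (4 s.f.). Final answer: 0.06403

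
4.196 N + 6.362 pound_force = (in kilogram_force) 4.196 N is already in N. 1 pound_force = 4.4482216 N, so 6.362 pound_force = 6.362 * 4.4482216 = 28.299586 N. Sum: 4.196 + 28.299586 = 32.495586 N. 1 kilogram_force = 9.80665 N, so 32.495586 N = 32.495586 / 9.80665 = 3.3136276 kilogram_force ≈ 3.314 kilogram_force (4 s.f.). Final answer: 3.314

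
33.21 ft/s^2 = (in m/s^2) 1 ft/s^2 = 0.3048 m/s^2, so 33.21 ft/s^2 = 33.21 * 0.3048 = 10.122408 m/s^2. Result: 10.122408 m/s^2 ≈ 10.12 m/s^2 (4 s.f.). Final answer: 10.12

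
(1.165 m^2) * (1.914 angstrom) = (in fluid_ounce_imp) 7.848e-06. Check: 1.165 m^2 is already in m^2. 1 angstrom = 1e-10 m, so 1.914 angstrom = 1.914 * 1e-10 = 1.914e-10 m. Combine: 1.165 m^2 * 1.914e-10 m = 2.22981e-10 m^3. 1 fluid_ounce_imp = 2.8413063e-05 m^3, so 2.22981e-10 m^3 = 2.22981e-10 / 2.8413063e-05 = 7.8478341e-06 fluid_ounce_imp ≈ 7.848e-06 fluid_ounce_imp (4 s.f.).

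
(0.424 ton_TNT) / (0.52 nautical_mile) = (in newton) 1.842e+06. Check: 1 ton_TNT = 4.184e+09 J, so 0.424 ton_TNT = 0.424 * 4.184e+09 = 1.774016e+09 J. 1 nautical_mile = 1852 m, so 0.52 nautical_mile = 0.52 * 1852 = 963.04 m. Combine: 1.774016e+09 J / 963.04 m = 1842100 N. 1842100 N = 1842100 newton ≈ 1.842e+06 newton (4 s.f.).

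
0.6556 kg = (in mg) 1 mg = 1e-06 kg, so 0.6556 kg = 0.6556 / 1e-06 = 655600 mg ≈ 6.556e+05 mg (4 s.f.). Final answer: 6.556e+05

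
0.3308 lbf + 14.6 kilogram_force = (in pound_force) 32.52. Check: 1 lbf = 4.4482216 N, so 0.3308 lbf = 0.3308 * 4.4482216 = 1.4714717 N. 1 kilogram_force = 9.80665 N, so 14.6 kilogram_force = 14.6 * 9.80665 = 143.17709 N. Sum: 1.4714717 + 143.17709 = 144.64856 N. 1 pound_force = 4.4482216 N, so 144.64856 N = 144.64856 / 4.4482216 = 32.51829 pound_force ≈ 32.52 pound_force (4 s.f.).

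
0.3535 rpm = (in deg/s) 2.121. Check: 1 rpm = 0.10471976 rad/s, so 0.3535 rpm = 0.3535 * 0.10471976 = 0.037018433 rad/s. 1 deg/s = 0.017453293 rad/s, so 0.037018433 rad/s = 0.037018433 / 0.017453293 = 2.121 deg/s.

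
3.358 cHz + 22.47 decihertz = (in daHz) 0.2281. Check: 1 cHz = 0.01 Hz, so 3.358 cHz = 3.358 * 0.01 = 0.03358 Hz. 1 decihertz = 0.1 Hz, so 22.47 decihertz = 22.47 * 0.1 = 2.247 Hz. Sum: 0.03358 + 2.247 = 2.28058 Hz. 1 daHz = 10 Hz, so 2.28058 Hz = 2.28058 / 10 = 0.228058 daHz ≈ 0.2281 daHz (4 s.f.).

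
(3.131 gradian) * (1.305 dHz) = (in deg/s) 0.3677. Check: 1 gradian = 0.015707963 rad, so 3.131 gradian = 3.131 * 0.015707963 = 0.049181633 rad. 1 dHz = 0.1 Hz, so 1.305 dHz = 1.305 * 0.1 = 0.1305 Hz. Combine: 0.049181633 rad * 0.1305 Hz = 0.0064182031 rad/s. 1 deg/s = 0.017453293 rad/s, so 0.0064182031 rad/s = 0.0064182031 / 0.017453293 = 0.36773595 deg/s ≈ 0.3677 deg/s (4 s.f.).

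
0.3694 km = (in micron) 1 km = 1000 m, so 0.3694 km = 0.3694 * 1000 = 369.4 m. 1 micron = 1e-06 m, so 369.4 m = 369.4 / 1e-06 = 3.694e+08 micron. Final answer: 3.694e+08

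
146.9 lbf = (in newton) 1 lbf = 4.4482216 N, so 146.9 lbf = 146.9 * 4.4482216 = 653.44376 N. 653.44376 N = 653.44376 newton ≈ 653.4 newton (4 s.f.). Final answer: 653.4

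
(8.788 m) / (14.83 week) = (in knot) 8.788 m is already in m. 1 week = 604800 s, so 14.83 week = 14.83 * 604800 = 8969184 s. Combine: 8.788 m / 8969184 s = 9.7979928e-07 m/s. 1 knot = 0.51444444 m/s, so 9.7979928e-07 m/s = 9.7979928e-07 / 0.51444444 = 1.9045774e-06 knot ≈ 1.905e-06 knot (4 s.f.). Final answer: 1.905e-06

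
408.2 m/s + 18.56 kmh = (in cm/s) 408.2 m/s is already in m/s. 1 kmh = 0.27777778 m/s, so 18.56 kmh = 18.56 * 0.27777778 = 5.1555556 m/s. Sum: 408.2 + 5.1555556 = 413.35556 m/s. 1 cm/s = 0.01 m/s, so 413.35556 m/s = 413.35556 / 0.01 = 41335.556 cm/s ≈ 4.134e+04 cm/s (4 s.f.). Final answer: 4.134e+04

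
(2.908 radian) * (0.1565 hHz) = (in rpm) 434.6. Check: 2.908 radian = 2.908 rad. 1 hHz = 100 Hz, so 0.1565 hHz = 0.1565 * 100 = 15.65 Hz. Combine: 2.908 rad * 15.65 Hz = 45.5102 rad/s. 1 rpm = 0.10471976 rad/s, so 45.5102 rad/s = 45.5102 / 0.10471976 = 434.5904 rpm ≈ 434.6 rpm (4 s.f.).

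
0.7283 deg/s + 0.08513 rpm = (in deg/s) 1.239. Check: 1 deg/s = 0.017453293 rad/s, so 0.7283 deg/s = 0.7283 * 0.017453293 = 0.012711233 rad/s. 1 rpm = 0.10471976 rad/s, so 0.08513 rpm = 0.08513 * 0.10471976 = 0.0089147928 rad/s. Sum: 0.012711233 + 0.0089147928 = 0.021626026 rad/s. 1 deg/s = 0.017453293 rad/s, so 0.021626026 rad/s = 0.021626026 / 0.017453293 = 1.23908 deg/s ≈ 1.239 deg/s (4 s.f.).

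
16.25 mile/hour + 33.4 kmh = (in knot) 1 mile/hour = 0.44704 m/s, so 16.25 mile/hour = 16.25 * 0.44704 = 7.2644 m/s. 1 kmh = 0.27777778 m/s, so 33.4 kmh = 33.4 * 0.27777778 = 9.2777778 m/s. Sum: 7.2644 + 9.2777778 = 16.542178 m/s. 1 knot = 0.51444444 m/s, so 16.542178 m/s = 16.542178 / 0.51444444 = 32.155421 knot ≈ 32.16 knot (4 s.f.). Final answer: 32.16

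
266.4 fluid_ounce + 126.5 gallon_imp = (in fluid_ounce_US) 1 fluid_ounce = 2.957353e-05 m^3, so 266.4 fluid_ounce = 266.4 * 2.957353e-05 = 0.0078783883 m^3. 1 gallon_imp = 0.00454609 m^3, so 126.5 gallon_imp = 126.5 * 0.00454609 = 0.57508039 m^3. Sum: 0.0078783883 + 0.57508039 = 0.58295877 m^3. 1 fluid_ounce_US = 2.957353e-05 m^3, so 0.58295877 m^3 = 0.58295877 / 2.957353e-05 = 19712.181 fluid_ounce_US ≈ 1.971e+04 fluid_ounce_US (4 s.f.). Final answer: 1.971e+04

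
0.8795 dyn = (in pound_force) 1.977e-06. Check: 1 dyn = 1e-05 N, so 0.8795 dyn = 0.8795 * 1e-05 = 8.795e-06 N. 1 pound_force = 4.4482216 N, so 8.795e-06 N = 8.795e-06 / 4.4482216 = 1.9771947e-06 pound_force ≈ 1.977e-06 pound_force (4 s.f.).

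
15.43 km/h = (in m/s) 4.286. Check: 1 km/h = 0.27777778 m/s, so 15.43 km/h = 15.43 * 0.27777778 = 4.2861111 m/s. Result: 4.2861111 m/s ≈ 4.286 m/s (4 s.f.).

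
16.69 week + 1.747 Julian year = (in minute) 1.087e+06. Check: 1 week = 604800 s, so 16.69 week = 16.69 * 604800 = 10094112 s. 1 Julian year = 31557600 s, so 1.747 Julian year = 1.747 * 31557600 = 55131127 s. Sum: 10094112 + 55131127 = 65225239 s. 1 minute = 60 s, so 65225239 s = 65225239 / 60 = 1087087.3 minute ≈ 1.087e+06 minute (4 s.f.).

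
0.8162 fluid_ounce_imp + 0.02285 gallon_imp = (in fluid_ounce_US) 1 fluid_ounce_imp = 2.8413063e-05 m^3, so 0.8162 fluid_ounce_imp = 0.8162 * 2.8413063e-05 = 2.3190742e-05 m^3. 1 gallon_imp = 0.00454609 m^3, so 0.02285 gallon_imp = 0.02285 * 0.00454609 = 0.00010387816 m^3. Sum: 2.3190742e-05 + 0.00010387816 = 0.0001270689 m^3. 1 fluid_ounce_US = 2.957353e-05 m^3, so 0.0001270689 m^3 = 0.0001270689 / 2.957353e-05 = 4.2967106 fluid_ounce_US ≈ 4.297 fluid_ounce_US (4 s.f.). Final answer: 4.297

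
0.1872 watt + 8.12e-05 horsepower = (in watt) 0.2478. Check: 0.1872 watt = 0.1872 W. 1 horsepower = 745.69987 W, so 8.12e-05 horsepower = 8.12e-05 * 745.69987 = 0.06055083 W. Sum: 0.1872 + 0.06055083 = 0.24775083 W. 0.24775083 W = 0.24775083 watt ≈ 0.2478 watt (4 s.f.).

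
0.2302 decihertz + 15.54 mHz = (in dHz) 0.3856. Check: 1 decihertz = 0.1 Hz, so 0.2302 decihertz = 0.2302 * 0.1 = 0.02302 Hz. 1 mHz = 0.001 Hz, so 15.54 mHz = 15.54 * 0.001 = 0.01554 Hz. Sum: 0.02302 + 0.01554 = 0.03856 Hz. 1 dHz = 0.1 Hz, so 0.03856 Hz = 0.03856 / 0.1 = 0.3856 dHz.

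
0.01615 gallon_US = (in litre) 0.06113. Check: 1 gallon_US = 0.0037854118 m^3, so 0.01615 gallon_US = 0.01615 * 0.0037854118 = 6.11344e-05 m^3. 1 litre = 0.001 m^3, so 6.11344e-05 m^3 = 6.11344e-05 / 0.001 = 0.0611344 litre ≈ 0.06113 litre (4 s.f.).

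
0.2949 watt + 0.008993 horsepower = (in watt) 7.001. Check: 0.2949 watt = 0.2949 W. 1 horsepower = 745.69987 W, so 0.008993 horsepower = 0.008993 * 745.69987 = 6.7060789 W. Sum: 0.2949 + 6.7060789 = 7.0009789 W. 7.0009789 W = 7.0009789 watt ≈ 7.001 watt (4 s.f.).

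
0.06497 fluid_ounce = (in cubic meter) 1 fluid_ounce = 2.957353e-05 m^3, so 0.06497 fluid_ounce = 0.06497 * 2.957353e-05 = 1.9213922e-06 m^3. 1.9213922e-06 m^3 = 1.9213922e-06 cubic meter ≈ 1.921e-06 cubic meter (4 s.f.). Final answer: 1.921e-06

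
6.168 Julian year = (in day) 2253. Check: 1 Julian year = 31557600 s, so 6.168 Julian year = 6.168 * 31557600 = 1.9464728e+08 s. 1 day = 86400 s, so 1.9464728e+08 s = 1.9464728e+08 / 86400 = 2252.862 day ≈ 2253 day (4 s.f.).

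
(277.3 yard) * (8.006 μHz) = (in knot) 0.003946. Check: 1 yard = 0.9144 m, so 277.3 yard = 277.3 * 0.9144 = 253.56312 m. 1 μHz = 1e-06 Hz, so 8.006 μHz = 8.006 * 1e-06 = 8.006e-06 Hz. Combine: 253.56312 m * 8.006e-06 Hz = 0.0020300263 m/s. 1 knot = 0.51444444 m/s, so 0.0020300263 m/s = 0.0020300263 / 0.51444444 = 0.0039460555 knot ≈ 0.003946 knot (4 s.f.).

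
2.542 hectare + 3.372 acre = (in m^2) 1 hectare = 10000 m^2, so 2.542 hectare = 2.542 * 10000 = 25420 m^2. 1 acre = 4046.8564 m^2, so 3.372 acre = 3.372 * 4046.8564 = 13646 m^2. Sum: 25420 + 13646 = 39066 m^2. Result: 39066 m^2 ≈ 3.907e+04 m^2 (4 s.f.). Final answer: 3.907e+04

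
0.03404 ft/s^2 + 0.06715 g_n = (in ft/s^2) 1 ft/s^2 = 0.3048 m/s^2, so 0.03404 ft/s^2 = 0.03404 * 0.3048 = 0.010375392 m/s^2. 1 g_n = 9.80665 m/s^2, so 0.06715 g_n = 0.06715 * 9.80665 = 0.65851655 m/s^2. Sum: 0.010375392 + 0.65851655 = 0.66889194 m/s^2. 1 ft/s^2 = 0.3048 m/s^2, so 0.66889194 m/s^2 = 0.66889194 / 0.3048 = 2.1945274 ft/s^2 ≈ 2.195 ft/s^2 (4 s.f.). Final answer: 2.195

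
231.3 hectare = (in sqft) 1 hectare = 10000 m^2, so 231.3 hectare = 231.3 * 10000 = 2313000 m^2. 1 sqft = 0.09290304 m^2, so 2313000 m^2 = 2313000 / 0.09290304 = 24896925 sqft ≈ 2.49e+07 sqft (4 s.f.). Final answer: 2.49e+07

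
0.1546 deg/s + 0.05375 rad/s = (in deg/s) 1 deg/s = 0.017453293 rad/s, so 0.1546 deg/s = 0.1546 * 0.017453293 = 0.002698279 rad/s. 0.05375 rad/s is already in rad/s. Sum: 0.002698279 + 0.05375 = 0.056448279 rad/s. 1 deg/s = 0.017453293 rad/s, so 0.056448279 rad/s = 0.056448279 / 0.017453293 = 3.2342481 deg/s ≈ 3.234 deg/s (4 s.f.). Final answer: 3.234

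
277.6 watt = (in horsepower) 0.3723. Check: 277.6 watt = 277.6 W. 1 horsepower = 745.69987 W, so 277.6 W = 277.6 / 745.69987 = 0.37226773 horsepower ≈ 0.3723 horsepower (4 s.f.).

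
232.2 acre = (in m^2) 9.397e+05. Check: 1 acre = 4046.8564 m^2, so 232.2 acre = 232.2 * 4046.8564 = 939680.06 m^2. Result: 939680.06 m^2 ≈ 9.397e+05 m^2 (4 s.f.).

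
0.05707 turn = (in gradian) 1 turn = 6.2831853 rad, so 0.05707 turn = 0.05707 * 6.2831853 = 0.35858139 rad. 1 gradian = 0.015707963 rad, so 0.35858139 rad = 0.35858139 / 0.015707963 = 22.828 gradian ≈ 22.83 gradian (4 s.f.). Final answer: 22.83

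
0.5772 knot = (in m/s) 1 knot = 0.51444444 m/s, so 0.5772 knot = 0.5772 * 0.51444444 = 0.29693733 m/s. Result: 0.29693733 m/s ≈ 0.2969 m/s (4 s.f.). Final answer: 0.2969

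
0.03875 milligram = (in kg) 1 milligram = 1e-06 kg, so 0.03875 milligram = 0.03875 * 1e-06 = 3.875e-08 kg. Result: 3.875e-08 kg. Final answer: 3.875e-08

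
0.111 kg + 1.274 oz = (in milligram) 0.111 kg is already in kg. 1 oz = 0.028349523 kg, so 1.274 oz = 1.274 * 0.028349523 = 0.036117292 kg. Sum: 0.111 + 0.036117292 = 0.14711729 kg. 1 milligram = 1e-06 kg, so 0.14711729 kg = 0.14711729 / 1e-06 = 147117.29 milligram ≈ 1.471e+05 milligram (4 s.f.). Final answer: 1.471e+05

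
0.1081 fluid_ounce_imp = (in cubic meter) 3.071e-06. Check: 1 fluid_ounce_imp = 2.8413063e-05 m^3, so 0.1081 fluid_ounce_imp = 0.1081 * 2.8413063e-05 = 3.0714521e-06 m^3. 3.0714521e-06 m^3 = 3.0714521e-06 cubic meter ≈ 3.071e-06 cubic meter (4 s.f.).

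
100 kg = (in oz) 3527. Check: 1 oz = 0.028349523 kg, so 100 kg = 100 / 0.028349523 = 3527.3962 oz ≈ 3527 oz (4 s.f.).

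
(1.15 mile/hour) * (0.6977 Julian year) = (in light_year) 1.196e-09. Check: 1 mile/hour = 0.44704 m/s, so 1.15 mile/hour = 1.15 * 0.44704 = 0.514096 m/s. 1 Julian year = 31557600 s, so 0.6977 Julian year = 0.6977 * 31557600 = 22017738 s. Combine: 0.514096 m/s * 22017738 s = 11319231 m. 1 light_year = 9.4607305e+15 m, so 11319231 m = 11319231 / 9.4607305e+15 = 1.1964436e-09 light_year ≈ 1.196e-09 light_year (4 s.f.).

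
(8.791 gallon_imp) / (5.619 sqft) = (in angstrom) 7.656e+08. Check: 1 gallon_imp = 0.00454609 m^3, so 8.791 gallon_imp = 8.791 * 0.00454609 = 0.039964677 m^3. 1 sqft = 0.09290304 m^2, so 5.619 sqft = 5.619 * 0.09290304 = 0.52202218 m^2. Combine: 0.039964677 m^3 / 0.52202218 m^2 = 0.076557431 m. 1 angstrom = 1e-10 m, so 0.076557431 m = 0.076557431 / 1e-10 = 7.6557431e+08 angstrom ≈ 7.656e+08 angstrom (4 s.f.).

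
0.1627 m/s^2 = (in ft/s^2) 0.5338. Check: 1 ft/s^2 = 0.3048 m/s^2, so 0.1627 m/s^2 = 0.1627 / 0.3048 = 0.53379265 ft/s^2 ≈ 0.5338 ft/s^2 (4 s.f.).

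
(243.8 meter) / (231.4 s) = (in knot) 243.8 meter = 243.8 m. 231.4 s is already in s. Combine: 243.8 m / 231.4 s = 1.0535869 m/s. 1 knot = 0.51444444 m/s, so 1.0535869 m/s = 1.0535869 / 0.51444444 = 2.048009 knot ≈ 2.048 knot (4 s.f.). Final answer: 2.048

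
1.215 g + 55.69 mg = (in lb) 0.002801. Check: 1 g = 0.001 kg, so 1.215 g = 1.215 * 0.001 = 0.001215 kg. 1 mg = 1e-06 kg, so 55.69 mg = 55.69 * 1e-06 = 5.569e-05 kg. Sum: 0.001215 + 5.569e-05 = 0.00127069 kg. 1 lb = 0.45359237 kg, so 0.00127069 kg = 0.00127069 / 0.45359237 = 0.0028013919 lb ≈ 0.002801 lb (4 s.f.).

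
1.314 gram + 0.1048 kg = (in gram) 106.1. Check: 1 gram = 0.001 kg, so 1.314 gram = 1.314 * 0.001 = 0.001314 kg. 0.1048 kg is already in kg. Sum: 0.001314 + 0.1048 = 0.106114 kg. 1 gram = 0.001 kg, so 0.106114 kg = 0.106114 / 0.001 = 106.114 gram ≈ 106.1 gram (4 s.f.).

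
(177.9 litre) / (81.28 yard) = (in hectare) 2.394e-07. Check: 1 litre = 0.001 m^3, so 177.9 litre = 177.9 * 0.001 = 0.1779 m^3. 1 yard = 0.9144 m, so 81.28 yard = 81.28 * 0.9144 = 74.322432 m. Combine: 0.1779 m^3 / 74.322432 m = 0.0023936246 m^2. 1 hectare = 10000 m^2, so 0.0023936246 m^2 = 0.0023936246 / 10000 = 2.3936246e-07 hectare ≈ 2.394e-07 hectare (4 s.f.).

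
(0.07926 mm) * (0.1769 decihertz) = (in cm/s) 0.0001402. Check: 1 mm = 0.001 m, so 0.07926 mm = 0.07926 * 0.001 = 7.926e-05 m. 1 decihertz = 0.1 Hz, so 0.1769 decihertz = 0.1769 * 0.1 = 0.01769 Hz. Combine: 7.926e-05 m * 0.01769 Hz = 1.4021094e-06 m/s. 1 cm/s = 0.01 m/s, so 1.4021094e-06 m/s = 1.4021094e-06 / 0.01 = 0.00014021094 cm/s ≈ 0.0001402 cm/s (4 s.f.).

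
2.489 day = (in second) 1 day = 86400 s, so 2.489 day = 2.489 * 86400 = 215049.6 s. 215049.6 s = 215049.6 second ≈ 2.15e+05 second (4 s.f.). Final answer: 2.15e+05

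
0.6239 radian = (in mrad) 623.9. Check: 0.6239 radian = 0.6239 rad. 1 mrad = 0.001 rad, so 0.6239 rad = 0.6239 / 0.001 = 623.9 mrad.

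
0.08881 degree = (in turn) 1 degree = 0.017453293 rad, so 0.08881 degree = 0.08881 * 0.017453293 = 0.0015500269 rad. 1 turn = 6.2831853 rad, so 0.0015500269 rad = 0.0015500269 / 6.2831853 = 0.00024669444 turn ≈ 0.0002467 turn (4 s.f.). Final answer: 0.0002467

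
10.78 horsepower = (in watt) 1 horsepower = 745.69987 W, so 10.78 horsepower = 10.78 * 745.69987 = 8038.6446 W. 8038.6446 W = 8038.6446 watt ≈ 8039 watt (4 s.f.). Final answer: 8039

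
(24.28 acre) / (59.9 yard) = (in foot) 5886. Check: 1 acre = 4046.8564 m^2, so 24.28 acre = 24.28 * 4046.8564 = 98257.674 m^2. 1 yard = 0.9144 m, so 59.9 yard = 59.9 * 0.9144 = 54.77256 m. Combine: 98257.674 m^2 / 54.77256 m = 1793.9215 m. 1 foot = 0.3048 m, so 1793.9215 m = 1793.9215 / 0.3048 = 5885.5693 foot ≈ 5886 foot (4 s.f.).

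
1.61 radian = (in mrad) 1610. Check: 1.61 radian = 1.61 rad. 1 mrad = 0.001 rad, so 1.61 rad = 1.61 / 0.001 = 1610 mrad.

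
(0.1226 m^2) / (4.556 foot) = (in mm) 88.29. Check: 0.1226 m^2 is already in m^2. 1 foot = 0.3048 m, so 4.556 foot = 4.556 * 0.3048 = 1.3886688 m. Combine: 0.1226 m^2 / 1.3886688 m = 0.08828599 m. 1 mm = 0.001 m, so 0.08828599 m = 0.08828599 / 0.001 = 88.28599 mm ≈ 88.29 mm (4 s.f.).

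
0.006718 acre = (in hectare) 0.002719. Check: 1 acre = 4046.8564 m^2, so 0.006718 acre = 0.006718 * 4046.8564 = 27.186781 m^2. 1 hectare = 10000 m^2, so 27.186781 m^2 = 27.186781 / 10000 = 0.0027186781 hectare ≈ 0.002719 hectare (4 s.f.).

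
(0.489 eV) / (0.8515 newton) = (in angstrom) 9.201e-10. Check: 1 eV = 1.6021766e-19 J, so 0.489 eV = 0.489 * 1.6021766e-19 = 7.8346437e-20 J. 0.8515 newton = 0.8515 N. Combine: 7.8346437e-20 J / 0.8515 N = 9.2009909e-20 m. 1 angstrom = 1e-10 m, so 9.2009909e-20 m = 9.2009909e-20 / 1e-10 = 9.2009909e-10 angstrom ≈ 9.201e-10 angstrom (4 s.f.).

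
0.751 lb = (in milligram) 3.406e+05. Check: 1 lb = 0.45359237 kg, so 0.751 lb = 0.751 * 0.45359237 = 0.34064787 kg. 1 milligram = 1e-06 kg, so 0.34064787 kg = 0.34064787 / 1e-06 = 340647.87 milligram ≈ 3.406e+05 milligram (4 s.f.).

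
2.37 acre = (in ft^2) 1.032e+05. Check: 1 acre = 4046.8564 m^2, so 2.37 acre = 2.37 * 4046.8564 = 9591.0497 m^2. 1 ft^2 = 0.09290304 m^2, so 9591.0497 m^2 = 9591.0497 / 0.09290304 = 103237.2 ft^2 ≈ 1.032e+05 ft^2 (4 s.f.).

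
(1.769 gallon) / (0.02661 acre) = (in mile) 1 gallon = 0.0037854118 m^3, so 1.769 gallon = 1.769 * 0.0037854118 = 0.0066963934 m^3. 1 acre = 4046.8564 m^2, so 0.02661 acre = 0.02661 * 4046.8564 = 107.68685 m^2. Combine: 0.0066963934 m^3 / 107.68685 m^2 = 6.2183948e-05 m. 1 mile = 1609.344 m, so 6.2183948e-05 m = 6.2183948e-05 / 1609.344 = 3.8639314e-08 mile ≈ 3.864e-08 mile (4 s.f.). Final answer: 3.864e-08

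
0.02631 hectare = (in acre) 0.06501. Check: 1 hectare = 10000 m^2, so 0.02631 hectare = 0.02631 * 10000 = 263.1 m^2. 1 acre = 4046.8564 m^2, so 263.1 m^2 = 263.1 / 4046.8564 = 0.065013426 acre ≈ 0.06501 acre (4 s.f.).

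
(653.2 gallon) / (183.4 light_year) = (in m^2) 1.425e-18. Check: 1 gallon = 0.0037854118 m^3, so 653.2 gallon = 653.2 * 0.0037854118 = 2.472631 m^3. 1 light_year = 9.4607305e+15 m, so 183.4 light_year = 183.4 * 9.4607305e+15 = 1.735098e+18 m. Combine: 2.472631 m^3 / 1.735098e+18 m = 1.4250671e-18 m^2. Result: 1.4250671e-18 m^2 ≈ 1.425e-18 m^2 (4 s.f.).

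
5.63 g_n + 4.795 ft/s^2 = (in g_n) 1 g_n = 9.80665 m/s^2, so 5.63 g_n = 5.63 * 9.80665 = 55.211439 m/s^2. 1 ft/s^2 = 0.3048 m/s^2, so 4.795 ft/s^2 = 4.795 * 0.3048 = 1.461516 m/s^2. Sum: 55.211439 + 1.461516 = 56.672956 m/s^2. 1 g_n = 9.80665 m/s^2, so 56.672956 m/s^2 = 56.672956 / 9.80665 = 5.7790332 g_n ≈ 5.779 g_n (4 s.f.). Final answer: 5.779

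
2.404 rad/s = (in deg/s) 137.7. Check: 1 deg/s = 0.017453293 rad/s, so 2.404 rad/s = 2.404 / 0.017453293 = 137.73905 deg/s ≈ 137.7 deg/s (4 s.f.).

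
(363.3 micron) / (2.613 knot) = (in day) 1 micron = 1e-06 m, so 363.3 micron = 363.3 * 1e-06 = 0.0003633 m. 1 knot = 0.51444444 m/s, so 2.613 knot = 2.613 * 0.51444444 = 1.3442433 m/s. Combine: 0.0003633 m / 1.3442433 m/s = 0.00027026357 s. 1 day = 86400 s, so 0.00027026357 s = 0.00027026357 / 86400 = 3.1280506e-09 day ≈ 3.128e-09 day (4 s.f.). Final answer: 3.128e-09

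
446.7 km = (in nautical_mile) 241.2. Check: 1 km = 1000 m, so 446.7 km = 446.7 * 1000 = 446700 m. 1 nautical_mile = 1852 m, so 446700 m = 446700 / 1852 = 241.1987 nautical_mile ≈ 241.2 nautical_mile (4 s.f.).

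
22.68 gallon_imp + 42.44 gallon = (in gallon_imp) 1 gallon_imp = 0.00454609 m^3, so 22.68 gallon_imp = 22.68 * 0.00454609 = 0.10310532 m^3. 1 gallon = 0.0037854118 m^3, so 42.44 gallon = 42.44 * 0.0037854118 = 0.16065288 m^3. Sum: 0.10310532 + 0.16065288 = 0.2637582 m^3. 1 gallon_imp = 0.00454609 m^3, so 0.2637582 m^3 = 0.2637582 / 0.00454609 = 58.018692 gallon_imp ≈ 58.02 gallon_imp (4 s.f.). Final answer: 58.02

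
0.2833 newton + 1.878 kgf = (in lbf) 4.204. Check: 0.2833 newton = 0.2833 N. 1 kgf = 9.80665 N, so 1.878 kgf = 1.878 * 9.80665 = 18.416889 N. Sum: 0.2833 + 18.416889 = 18.700189 N. 1 lbf = 4.4482216 N, so 18.700189 N = 18.700189 / 4.4482216 = 4.2039697 lbf ≈ 4.204 lbf (4 s.f.).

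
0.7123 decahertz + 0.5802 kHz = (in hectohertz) 5.873. Check: 1 decahertz = 10 Hz, so 0.7123 decahertz = 0.7123 * 10 = 7.123 Hz. 1 kHz = 1000 Hz, so 0.5802 kHz = 0.5802 * 1000 = 580.2 Hz. Sum: 7.123 + 580.2 = 587.323 Hz. 1 hectohertz = 100 Hz, so 587.323 Hz = 587.323 / 100 = 5.87323 hectohertz ≈ 5.873 hectohertz (4 s.f.).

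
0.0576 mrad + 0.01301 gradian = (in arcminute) 1 mrad = 0.001 rad, so 0.0576 mrad = 0.0576 * 0.001 = 5.76e-05 rad. 1 gradian = 0.015707963 rad, so 0.01301 gradian = 0.01301 * 0.015707963 = 0.0002043606 rad. Sum: 5.76e-05 + 0.0002043606 = 0.0002619606 rad. 1 arcminute = 0.00029088821 rad, so 0.0002619606 rad = 0.0002619606 / 0.00029088821 = 0.90055421 arcminute ≈ 0.9006 arcminute (4 s.f.). Final answer: 0.9006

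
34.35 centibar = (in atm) 0.339. Check: 1 centibar = 1000 Pa, so 34.35 centibar = 34.35 * 1000 = 34350 Pa. 1 atm = 101325 Pa, so 34350 Pa = 34350 / 101325 = 0.33900814 atm ≈ 0.339 atm (4 s.f.).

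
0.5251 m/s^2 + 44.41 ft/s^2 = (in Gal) 0.5251 m/s^2 is already in m/s^2. 1 ft/s^2 = 0.3048 m/s^2, so 44.41 ft/s^2 = 44.41 * 0.3048 = 13.536168 m/s^2. Sum: 0.5251 + 13.536168 = 14.061268 m/s^2. 1 Gal = 0.01 m/s^2, so 14.061268 m/s^2 = 14.061268 / 0.01 = 1406.1268 Gal ≈ 1406 Gal (4 s.f.). Final answer: 1406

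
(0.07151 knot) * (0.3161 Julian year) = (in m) 3.67e+05. Check: 1 knot = 0.51444444 m/s, so 0.07151 knot = 0.07151 * 0.51444444 = 0.036787922 m/s. 1 Julian year = 31557600 s, so 0.3161 Julian year = 0.3161 * 31557600 = 9975357.4 s. Combine: 0.036787922 m/s * 9975357.4 s = 366972.67 m. Result: 366972.67 m ≈ 3.67e+05 m (4 s.f.).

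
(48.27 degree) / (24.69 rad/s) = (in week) 1 degree = 0.017453293 rad, so 48.27 degree = 48.27 * 0.017453293 = 0.84247043 rad. 24.69 rad/s is already in rad/s. Combine: 0.84247043 rad / 24.69 rad/s = 0.034121929 s. 1 week = 604800 s, so 0.034121929 s = 0.034121929 / 604800 = 5.6418534e-08 week ≈ 5.642e-08 week (4 s.f.). Final answer: 5.642e-08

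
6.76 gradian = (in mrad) 1 gradian = 0.015707963 rad, so 6.76 gradian = 6.76 * 0.015707963 = 0.10618583 rad. 1 mrad = 0.001 rad, so 0.10618583 rad = 0.10618583 / 0.001 = 106.18583 mrad ≈ 106.2 mrad (4 s.f.). Final answer: 106.2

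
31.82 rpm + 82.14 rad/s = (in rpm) 816.2. Check: 1 rpm = 0.10471976 rad/s, so 31.82 rpm = 31.82 * 0.10471976 = 3.3321826 rad/s. 82.14 rad/s is already in rad/s. Sum: 3.3321826 + 82.14 = 85.472183 rad/s. 1 rpm = 0.10471976 rad/s, so 85.472183 rad/s = 85.472183 / 0.10471976 = 816.19922 rpm ≈ 816.2 rpm (4 s.f.).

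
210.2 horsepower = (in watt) 1.567e+05. Check: 1 horsepower = 745.69987 W, so 210.2 horsepower = 210.2 * 745.69987 = 156746.11 W. 156746.11 W = 156746.11 watt ≈ 1.567e+05 watt (4 s.f.).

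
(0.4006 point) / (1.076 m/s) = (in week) 1 point = 0.00035277778 m, so 0.4006 point = 0.4006 * 0.00035277778 = 0.00014132278 m. 1.076 m/s is already in m/s. Combine: 0.00014132278 m / 1.076 m/s = 0.00013134087 s. 1 week = 604800 s, so 0.00013134087 s = 0.00013134087 / 604800 = 2.1716414e-10 week ≈ 2.172e-10 week (4 s.f.). Final answer: 2.172e-10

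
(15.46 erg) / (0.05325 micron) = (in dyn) 1 erg = 1e-07 J, so 15.46 erg = 15.46 * 1e-07 = 1.546e-06 J. 1 micron = 1e-06 m, so 0.05325 micron = 0.05325 * 1e-06 = 5.325e-08 m. Combine: 1.546e-06 J / 5.325e-08 m = 29.032864 N. 1 dyn = 1e-05 N, so 29.032864 N = 29.032864 / 1e-05 = 2903286.4 dyn ≈ 2.903e+06 dyn (4 s.f.). Final answer: 2.903e+06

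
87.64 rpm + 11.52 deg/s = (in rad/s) 9.379. Check: 1 rpm = 0.10471976 rad/s, so 87.64 rpm = 87.64 * 0.10471976 = 9.1776393 rad/s. 1 deg/s = 0.017453293 rad/s, so 11.52 deg/s = 11.52 * 0.017453293 = 0.20106193 rad/s. Sum: 9.1776393 + 0.20106193 = 9.3787013 rad/s. Result: 9.3787013 rad/s ≈ 9.379 rad/s (4 s.f.).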